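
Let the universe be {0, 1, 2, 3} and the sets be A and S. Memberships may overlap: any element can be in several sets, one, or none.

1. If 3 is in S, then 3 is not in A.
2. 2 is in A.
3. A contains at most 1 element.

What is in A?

A = {2}

From (2): 2 ∈ A.
(3): A already has 1, so the rest are out.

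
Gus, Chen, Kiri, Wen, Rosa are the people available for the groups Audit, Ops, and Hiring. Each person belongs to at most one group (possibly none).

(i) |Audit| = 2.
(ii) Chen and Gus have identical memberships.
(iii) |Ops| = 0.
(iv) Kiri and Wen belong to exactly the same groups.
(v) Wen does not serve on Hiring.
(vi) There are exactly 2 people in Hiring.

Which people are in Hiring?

Hiring = {Chen, Gus}

From (v): Wen ∉ Hiring.
(iii): Ops already has 0, so the rest are out.
(iv): Kiri matches Wen: Kiri ∉ Hiring.
Suppose Gus ∉ Hiring: no assignment then satisfies all the clues, so Gus ∈ Hiring.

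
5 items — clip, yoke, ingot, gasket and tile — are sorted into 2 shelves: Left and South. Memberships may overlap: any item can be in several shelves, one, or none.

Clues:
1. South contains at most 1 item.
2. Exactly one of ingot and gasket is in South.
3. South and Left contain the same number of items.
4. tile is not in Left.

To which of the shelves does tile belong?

From (4): tile ∉ Left.
Suppose tile ∈ South: no assignment then satisfies all the clues, so tile ∉ South.

tile: none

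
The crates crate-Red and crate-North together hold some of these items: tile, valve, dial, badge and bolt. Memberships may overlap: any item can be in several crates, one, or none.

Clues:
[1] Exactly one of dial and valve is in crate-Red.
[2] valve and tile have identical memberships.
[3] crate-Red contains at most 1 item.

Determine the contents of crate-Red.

crate-Red = {dial}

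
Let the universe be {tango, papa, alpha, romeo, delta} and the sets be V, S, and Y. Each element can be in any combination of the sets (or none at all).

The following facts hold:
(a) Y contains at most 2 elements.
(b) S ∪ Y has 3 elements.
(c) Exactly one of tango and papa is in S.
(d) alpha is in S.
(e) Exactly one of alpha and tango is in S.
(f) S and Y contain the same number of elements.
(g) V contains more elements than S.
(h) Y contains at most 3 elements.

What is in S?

S = {alpha, papa}

From (d): alpha ∈ S.
(e) (exactly one): tango ∉ S.
(c) (exactly one): papa ∈ S.
Suppose romeo ∈ S: no assignment then satisfies all the clues, so romeo ∉ S.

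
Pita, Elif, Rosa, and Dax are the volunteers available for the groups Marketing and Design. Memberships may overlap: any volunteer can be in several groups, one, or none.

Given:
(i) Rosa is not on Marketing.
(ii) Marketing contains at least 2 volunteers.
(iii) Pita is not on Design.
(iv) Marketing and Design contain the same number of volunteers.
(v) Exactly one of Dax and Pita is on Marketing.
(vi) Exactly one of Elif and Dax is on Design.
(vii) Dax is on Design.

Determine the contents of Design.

From (i): Rosa ∉ Marketing.
From (iii): Pita ∉ Design.
From (vii): Dax ∈ Design.
(vi) (exactly one): Elif ∉ Design.
Suppose Rosa ∉ Design: no assignment then satisfies all the clues, so Rosa ∈ Design.

Design = {Dax, Rosa}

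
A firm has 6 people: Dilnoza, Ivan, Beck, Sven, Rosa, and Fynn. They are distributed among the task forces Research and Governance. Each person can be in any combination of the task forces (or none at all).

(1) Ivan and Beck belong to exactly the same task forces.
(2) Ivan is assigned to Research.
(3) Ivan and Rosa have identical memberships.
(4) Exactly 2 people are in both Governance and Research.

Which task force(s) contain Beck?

Beck: Research

From (2): Ivan ∈ Research.
(1): Beck matches Ivan: Beck ∈ Research.
(3): Rosa matches Ivan: Rosa ∈ Research.
Suppose Beck ∈ Governance: no assignment then satisfies all the clues, so Beck ∉ Governance.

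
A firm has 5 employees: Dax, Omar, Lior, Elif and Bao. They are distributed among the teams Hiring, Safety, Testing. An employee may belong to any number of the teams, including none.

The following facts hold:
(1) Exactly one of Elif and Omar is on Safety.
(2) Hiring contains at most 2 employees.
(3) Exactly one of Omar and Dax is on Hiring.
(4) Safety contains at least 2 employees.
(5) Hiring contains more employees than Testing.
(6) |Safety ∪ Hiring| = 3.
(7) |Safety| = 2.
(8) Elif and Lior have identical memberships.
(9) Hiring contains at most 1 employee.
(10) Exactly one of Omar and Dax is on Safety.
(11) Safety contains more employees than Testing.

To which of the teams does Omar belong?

Omar: Safety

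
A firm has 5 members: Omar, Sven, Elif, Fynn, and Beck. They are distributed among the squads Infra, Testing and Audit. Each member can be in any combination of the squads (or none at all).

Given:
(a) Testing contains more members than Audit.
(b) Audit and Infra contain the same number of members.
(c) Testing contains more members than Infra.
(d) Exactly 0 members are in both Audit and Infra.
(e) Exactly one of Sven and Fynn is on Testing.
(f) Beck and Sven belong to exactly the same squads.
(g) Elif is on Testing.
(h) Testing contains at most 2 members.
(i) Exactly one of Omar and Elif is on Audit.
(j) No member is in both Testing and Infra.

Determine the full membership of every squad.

From (g): Elif ∈ Testing.
(j) (disjoint): Elif ∉ Infra.
Suppose Omar ∉ Infra: no assignment then satisfies all the clues, so Omar ∈ Infra.

Infra = {Omar}; Testing = {Elif, Fynn}; Audit = {Elif}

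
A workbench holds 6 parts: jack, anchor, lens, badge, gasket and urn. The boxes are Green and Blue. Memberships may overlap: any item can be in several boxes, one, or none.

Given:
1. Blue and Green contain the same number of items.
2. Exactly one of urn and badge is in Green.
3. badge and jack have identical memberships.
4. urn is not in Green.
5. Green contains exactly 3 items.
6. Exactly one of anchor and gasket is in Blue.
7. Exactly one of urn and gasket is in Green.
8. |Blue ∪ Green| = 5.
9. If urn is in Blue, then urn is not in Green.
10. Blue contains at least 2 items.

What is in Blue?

Blue = {gasket, lens, urn}

From (4): urn ∉ Green.
(2) (exactly one): badge ∈ Green.
(3): jack matches badge: jack ∈ Green.
(7) (exactly one): gasket ∈ Green.
(5): Green already has 3, so the rest are out.
Suppose jack ∈ Blue: no assignment then satisfies all the clues, so jack ∉ Blue.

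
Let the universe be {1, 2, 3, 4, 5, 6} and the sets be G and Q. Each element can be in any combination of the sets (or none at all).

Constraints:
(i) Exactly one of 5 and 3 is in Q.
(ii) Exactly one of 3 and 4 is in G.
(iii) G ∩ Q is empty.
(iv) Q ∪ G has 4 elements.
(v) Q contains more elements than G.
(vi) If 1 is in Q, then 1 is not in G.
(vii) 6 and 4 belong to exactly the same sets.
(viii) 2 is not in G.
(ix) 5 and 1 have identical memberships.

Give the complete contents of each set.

G = {3}; Q = {1, 2, 5}

From (viii): 2 ∉ G.
Suppose 1 ∈ G: no assignment then satisfies all the clues, so 1 ∉ G.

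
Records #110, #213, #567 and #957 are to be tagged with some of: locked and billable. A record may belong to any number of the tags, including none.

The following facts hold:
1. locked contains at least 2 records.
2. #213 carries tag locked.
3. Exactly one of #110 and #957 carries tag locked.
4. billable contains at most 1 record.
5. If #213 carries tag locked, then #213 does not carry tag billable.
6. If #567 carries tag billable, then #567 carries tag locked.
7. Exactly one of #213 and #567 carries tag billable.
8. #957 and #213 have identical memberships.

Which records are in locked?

From (2): #213 ∈ locked.
(5): #213 ∉ billable.
(7) (exactly one): #567 ∈ billable.
(8): #957 matches #213: #957 ∈ locked.
(8): #957 matches #213: #957 ∉ billable.
(3) (exactly one): #110 ∉ locked.
(4): billable already has 1, so the rest are out.
(6): #567 ∈ locked.

locked = {#213, #567, #957}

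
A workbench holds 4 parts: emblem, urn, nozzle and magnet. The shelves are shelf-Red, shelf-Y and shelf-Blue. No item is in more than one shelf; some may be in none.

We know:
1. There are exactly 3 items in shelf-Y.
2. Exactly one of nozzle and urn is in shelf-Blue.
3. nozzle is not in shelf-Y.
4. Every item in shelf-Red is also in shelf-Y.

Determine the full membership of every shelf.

From (3): nozzle ∉ shelf-Y.
(1): only 3 candidates remain for shelf-Y, so all are in.
(2) (exactly one): nozzle ∈ shelf-Blue.

shelf-Red = {}; shelf-Y = {emblem, magnet, urn}; shelf-Blue = {nozzle}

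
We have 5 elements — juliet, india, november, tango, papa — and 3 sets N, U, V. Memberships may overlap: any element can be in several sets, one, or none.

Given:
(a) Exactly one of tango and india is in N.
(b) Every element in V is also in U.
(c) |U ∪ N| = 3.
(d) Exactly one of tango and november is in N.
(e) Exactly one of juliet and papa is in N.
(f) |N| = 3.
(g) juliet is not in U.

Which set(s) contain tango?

tango: none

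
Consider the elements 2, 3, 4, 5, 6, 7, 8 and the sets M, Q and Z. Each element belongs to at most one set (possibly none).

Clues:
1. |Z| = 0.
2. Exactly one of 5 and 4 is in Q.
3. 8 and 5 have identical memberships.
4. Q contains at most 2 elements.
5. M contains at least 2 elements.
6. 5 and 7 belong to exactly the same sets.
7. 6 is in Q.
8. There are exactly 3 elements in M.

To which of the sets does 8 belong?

From (7): 6 ∈ Q.
(1): Z already has 0, so the rest are out.
Suppose 8 ∉ M: no assignment then satisfies all the clues, so 8 ∈ M.

8: M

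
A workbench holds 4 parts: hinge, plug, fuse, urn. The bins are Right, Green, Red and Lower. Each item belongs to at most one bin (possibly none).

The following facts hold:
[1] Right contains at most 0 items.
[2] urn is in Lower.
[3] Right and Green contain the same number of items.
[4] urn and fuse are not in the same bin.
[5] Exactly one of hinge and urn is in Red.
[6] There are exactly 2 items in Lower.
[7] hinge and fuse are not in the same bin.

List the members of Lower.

Lower = {plug, urn}

From (2): urn ∈ Lower.
(1): Right already has 0, so the rest are out.
(4): fuse ∉ Lower.
(5) (exactly one): hinge ∈ Red.
(6): only 2 candidates remain for Lower, so all are in.
(7): fuse ∉ Red.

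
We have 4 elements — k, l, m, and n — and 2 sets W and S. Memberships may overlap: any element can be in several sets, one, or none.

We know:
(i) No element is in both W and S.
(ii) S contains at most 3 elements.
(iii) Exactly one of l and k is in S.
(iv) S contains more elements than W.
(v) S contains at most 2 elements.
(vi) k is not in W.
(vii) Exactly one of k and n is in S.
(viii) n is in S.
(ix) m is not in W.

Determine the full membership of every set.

W = {}; S = {l, n}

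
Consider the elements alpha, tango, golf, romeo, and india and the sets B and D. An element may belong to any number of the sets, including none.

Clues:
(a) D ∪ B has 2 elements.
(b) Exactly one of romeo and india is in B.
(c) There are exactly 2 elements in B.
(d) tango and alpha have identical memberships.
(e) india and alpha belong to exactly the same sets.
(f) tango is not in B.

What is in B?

B = {golf, romeo}

From (f): tango ∉ B.
(d): alpha matches tango: alpha ∉ B.
(e): india matches alpha: india ∉ B.
(b) (exactly one): romeo ∈ B.
(c): only 2 candidates remain for B, so all are in.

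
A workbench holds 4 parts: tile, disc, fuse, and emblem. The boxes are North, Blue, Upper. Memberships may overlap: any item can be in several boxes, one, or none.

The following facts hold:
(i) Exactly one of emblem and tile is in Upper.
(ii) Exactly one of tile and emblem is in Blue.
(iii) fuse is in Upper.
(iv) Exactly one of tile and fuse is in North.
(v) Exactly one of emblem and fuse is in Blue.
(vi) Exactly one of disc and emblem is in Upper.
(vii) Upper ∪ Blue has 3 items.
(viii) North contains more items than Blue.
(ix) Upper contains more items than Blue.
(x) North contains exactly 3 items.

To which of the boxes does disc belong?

disc: North, Upper

From (iii): fuse ∈ Upper.
Suppose disc ∉ North: no assignment then satisfies all the clues, so disc ∈ North.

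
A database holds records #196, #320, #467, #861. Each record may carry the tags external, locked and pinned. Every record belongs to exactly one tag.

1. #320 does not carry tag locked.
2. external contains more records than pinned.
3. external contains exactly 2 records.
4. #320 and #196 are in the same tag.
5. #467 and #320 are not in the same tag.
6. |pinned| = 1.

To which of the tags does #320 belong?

From (1): #320 ∉ locked.
(4): #196 matches #320: #196 ∉ locked.
Suppose #320 ∉ external: no assignment then satisfies all the clues, so #320 ∈ external.

#320: external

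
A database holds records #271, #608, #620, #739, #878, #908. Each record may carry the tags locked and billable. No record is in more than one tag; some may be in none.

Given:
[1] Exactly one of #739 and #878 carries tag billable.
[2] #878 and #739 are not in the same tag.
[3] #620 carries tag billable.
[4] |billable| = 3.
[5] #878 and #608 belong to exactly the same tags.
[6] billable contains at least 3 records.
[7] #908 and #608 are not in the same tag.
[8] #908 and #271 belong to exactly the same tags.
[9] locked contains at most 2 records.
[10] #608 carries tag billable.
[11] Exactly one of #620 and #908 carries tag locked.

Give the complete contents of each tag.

From (3): #620 ∈ billable.
From (10): #608 ∈ billable.
(5): #878 matches #608: #878 ∉ locked.
(5): #878 matches #608: #878 ∈ billable.
(7): #908 ∉ billable.
(8): #271 matches #908: #271 ∉ billable.
(11) (exactly one): #908 ∈ locked.
(1) (exactly one): #739 ∉ billable.
(8): #271 matches #908: #271 ∈ locked.
(9): locked already has 2, so the rest are out.

locked = {#271, #908}; billable = {#608, #620, #878}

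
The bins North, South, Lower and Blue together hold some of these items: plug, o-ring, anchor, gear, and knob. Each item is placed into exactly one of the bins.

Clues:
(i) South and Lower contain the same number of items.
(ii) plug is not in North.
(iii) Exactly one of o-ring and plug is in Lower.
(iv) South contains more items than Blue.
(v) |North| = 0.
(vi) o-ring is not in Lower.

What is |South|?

2

From (ii): plug ∉ North.
From (vi): o-ring ∉ Lower.
(iii) (exactly one): plug ∈ Lower.
(v): North already has 0, so the rest are out.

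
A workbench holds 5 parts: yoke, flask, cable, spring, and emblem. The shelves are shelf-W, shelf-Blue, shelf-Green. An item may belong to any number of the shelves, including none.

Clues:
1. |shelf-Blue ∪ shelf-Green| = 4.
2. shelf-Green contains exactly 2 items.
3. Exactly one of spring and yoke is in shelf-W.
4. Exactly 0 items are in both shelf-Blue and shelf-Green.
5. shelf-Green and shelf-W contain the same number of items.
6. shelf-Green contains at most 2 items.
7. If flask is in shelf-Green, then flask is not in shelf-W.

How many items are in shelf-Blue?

2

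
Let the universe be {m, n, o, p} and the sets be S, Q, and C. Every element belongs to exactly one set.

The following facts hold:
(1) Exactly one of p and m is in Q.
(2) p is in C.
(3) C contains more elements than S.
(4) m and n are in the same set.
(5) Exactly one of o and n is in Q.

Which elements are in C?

From (2): p ∈ C.
(1) (exactly one): m ∈ Q.
(4): n matches m: n ∉ S.
(4): n matches m: n ∈ Q.
(5) (exactly one): o ∉ Q.
Suppose o ∉ C: no assignment then satisfies all the clues, so o ∈ C.

C = {o, p}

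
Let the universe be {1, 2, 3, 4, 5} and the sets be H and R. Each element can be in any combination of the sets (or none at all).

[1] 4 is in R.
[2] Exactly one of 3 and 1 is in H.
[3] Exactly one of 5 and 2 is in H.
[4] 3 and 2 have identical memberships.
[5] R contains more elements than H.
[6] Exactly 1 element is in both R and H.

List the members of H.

From (1): 4 ∈ R.
Suppose 1 ∉ H: no assignment then satisfies all the clues, so 1 ∈ H.

H = {1, 5}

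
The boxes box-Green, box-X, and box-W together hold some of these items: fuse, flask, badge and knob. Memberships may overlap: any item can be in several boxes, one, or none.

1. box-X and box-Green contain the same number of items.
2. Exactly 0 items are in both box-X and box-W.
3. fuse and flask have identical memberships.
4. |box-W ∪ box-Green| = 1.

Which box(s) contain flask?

flask: none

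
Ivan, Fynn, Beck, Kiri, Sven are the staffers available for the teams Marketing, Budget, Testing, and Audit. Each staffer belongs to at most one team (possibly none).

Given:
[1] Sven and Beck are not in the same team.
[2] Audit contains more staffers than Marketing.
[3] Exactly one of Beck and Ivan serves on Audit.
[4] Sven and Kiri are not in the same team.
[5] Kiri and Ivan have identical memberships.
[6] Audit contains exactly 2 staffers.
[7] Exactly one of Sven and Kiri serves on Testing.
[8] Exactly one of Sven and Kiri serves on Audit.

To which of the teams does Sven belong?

Sven: Testing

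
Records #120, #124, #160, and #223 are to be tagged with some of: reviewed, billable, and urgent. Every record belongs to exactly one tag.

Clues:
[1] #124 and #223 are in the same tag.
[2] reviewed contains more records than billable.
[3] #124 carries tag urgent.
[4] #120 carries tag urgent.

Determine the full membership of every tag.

reviewed = {#160}; billable = {}; urgent = {#120, #124, #223}

From (3): #124 ∈ urgent.
From (4): #120 ∈ urgent.
(1): #223 matches #124: #223 ∉ reviewed.
(1): #223 matches #124: #223 ∉ billable.
(1): #223 matches #124: #223 ∈ urgent.
Suppose #160 ∉ reviewed: no assignment then satisfies all the clues, so #160 ∈ reviewed.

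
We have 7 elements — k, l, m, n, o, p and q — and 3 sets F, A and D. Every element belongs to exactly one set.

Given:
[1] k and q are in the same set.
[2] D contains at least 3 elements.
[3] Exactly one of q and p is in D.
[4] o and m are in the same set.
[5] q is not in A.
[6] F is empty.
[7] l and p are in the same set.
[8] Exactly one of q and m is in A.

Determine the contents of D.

From (5): q ∉ A.
(1): k matches q: k ∉ A.
(6): F already has 0, so the rest are out.
(8) (exactly one): m ∈ A.
Only one set left: k ∈ D.
Only one set left: q ∈ D.
(3) (exactly one): p ∉ D.
(4): o matches m: o ∈ A.
(7): l matches p: l ∉ D.
Only one set left: l ∈ A.
Only one set left: p ∈ A.
(2): only 3 candidates remain for D, so all are in.

D = {k, n, q}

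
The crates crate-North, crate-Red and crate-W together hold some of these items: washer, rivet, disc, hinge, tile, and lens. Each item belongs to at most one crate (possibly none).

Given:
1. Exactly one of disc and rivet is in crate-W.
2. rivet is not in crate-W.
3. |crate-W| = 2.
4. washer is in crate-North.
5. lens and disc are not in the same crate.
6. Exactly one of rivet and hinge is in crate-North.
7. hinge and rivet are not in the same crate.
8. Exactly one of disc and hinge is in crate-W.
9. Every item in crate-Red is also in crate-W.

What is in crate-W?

crate-W = {disc, tile}

From (2): rivet ∉ crate-W.
From (4): washer ∈ crate-North.
(1) (exactly one): disc ∈ crate-W.
(5): lens ∉ crate-W.
(8) (exactly one): hinge ∉ crate-W.
(9) contrapositive: rivet ∉ crate-Red.
(9) contrapositive: hinge ∉ crate-Red.
(9) contrapositive: lens ∉ crate-Red.
(3): only 2 candidates remain for crate-W, so all are in.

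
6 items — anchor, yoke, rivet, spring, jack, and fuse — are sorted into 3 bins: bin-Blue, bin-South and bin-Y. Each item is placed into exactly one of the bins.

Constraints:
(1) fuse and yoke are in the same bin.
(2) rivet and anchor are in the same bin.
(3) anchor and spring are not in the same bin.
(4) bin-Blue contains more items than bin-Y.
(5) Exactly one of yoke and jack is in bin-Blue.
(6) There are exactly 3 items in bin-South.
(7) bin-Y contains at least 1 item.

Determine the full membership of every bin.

bin-Blue = {fuse, yoke}; bin-South = {anchor, jack, rivet}; bin-Y = {spring}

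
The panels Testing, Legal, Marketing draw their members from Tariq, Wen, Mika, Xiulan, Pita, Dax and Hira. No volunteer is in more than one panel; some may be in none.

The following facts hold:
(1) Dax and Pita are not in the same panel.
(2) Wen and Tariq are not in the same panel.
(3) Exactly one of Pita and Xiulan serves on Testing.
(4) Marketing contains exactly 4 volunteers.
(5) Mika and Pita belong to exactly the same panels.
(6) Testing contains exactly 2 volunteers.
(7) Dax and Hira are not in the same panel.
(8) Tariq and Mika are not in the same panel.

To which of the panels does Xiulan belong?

Xiulan: Testing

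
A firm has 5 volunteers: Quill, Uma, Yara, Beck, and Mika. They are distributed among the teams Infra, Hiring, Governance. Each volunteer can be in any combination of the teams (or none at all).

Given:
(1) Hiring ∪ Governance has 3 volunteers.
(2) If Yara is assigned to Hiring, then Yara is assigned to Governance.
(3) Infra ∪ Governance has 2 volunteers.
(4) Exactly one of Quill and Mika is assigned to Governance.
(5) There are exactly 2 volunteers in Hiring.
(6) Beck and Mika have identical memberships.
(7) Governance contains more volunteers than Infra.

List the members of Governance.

Governance = {Quill, Yara}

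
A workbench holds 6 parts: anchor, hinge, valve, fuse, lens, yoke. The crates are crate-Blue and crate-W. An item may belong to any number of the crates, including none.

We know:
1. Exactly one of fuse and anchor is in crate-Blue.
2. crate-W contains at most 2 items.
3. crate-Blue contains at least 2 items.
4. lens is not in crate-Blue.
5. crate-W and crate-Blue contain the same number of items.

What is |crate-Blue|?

2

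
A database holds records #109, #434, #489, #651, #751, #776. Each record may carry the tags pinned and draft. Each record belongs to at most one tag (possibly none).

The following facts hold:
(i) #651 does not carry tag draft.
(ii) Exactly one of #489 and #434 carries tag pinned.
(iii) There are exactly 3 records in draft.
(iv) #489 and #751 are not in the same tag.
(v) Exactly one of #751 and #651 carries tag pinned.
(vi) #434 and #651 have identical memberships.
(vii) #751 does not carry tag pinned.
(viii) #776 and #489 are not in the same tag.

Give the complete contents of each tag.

pinned = {#434, #651}; draft = {#109, #751, #776}

From (i): #651 ∉ draft.
From (vii): #751 ∉ pinned.
(v) (exactly one): #651 ∈ pinned.
(vi): #434 matches #651: #434 ∈ pinned.
(ii) (exactly one): #489 ∉ pinned.
Suppose #109 ∈ pinned: no assignment then satisfies all the clues, so #109 ∉ pinned.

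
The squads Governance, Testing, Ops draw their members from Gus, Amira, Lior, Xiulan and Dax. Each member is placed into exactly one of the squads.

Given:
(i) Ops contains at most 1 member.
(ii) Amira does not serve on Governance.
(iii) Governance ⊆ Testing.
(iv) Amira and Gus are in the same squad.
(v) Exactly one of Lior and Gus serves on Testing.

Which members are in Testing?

Testing = {Amira, Dax, Gus, Xiulan}

From (ii): Amira ∉ Governance.
(iv): Gus matches Amira: Gus ∉ Governance.
Suppose Gus ∉ Testing: no assignment then satisfies all the clues, so Gus ∈ Testing.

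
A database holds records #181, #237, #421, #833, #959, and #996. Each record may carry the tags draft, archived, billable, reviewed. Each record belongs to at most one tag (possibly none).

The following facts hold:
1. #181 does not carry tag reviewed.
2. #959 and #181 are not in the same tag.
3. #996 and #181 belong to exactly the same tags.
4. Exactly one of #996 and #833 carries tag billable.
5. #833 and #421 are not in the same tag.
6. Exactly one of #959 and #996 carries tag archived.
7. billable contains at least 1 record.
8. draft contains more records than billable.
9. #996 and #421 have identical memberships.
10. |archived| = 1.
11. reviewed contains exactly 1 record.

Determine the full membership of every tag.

draft = {#181, #421, #996}; archived = {#959}; billable = {#833}; reviewed = {#237}

From (1): #181 ∉ reviewed.
(3): #996 matches #181: #996 ∉ reviewed.
(9): #421 matches #996: #421 ∉ reviewed.
Suppose #181 ∉ draft: no assignment then satisfies all the clues, so #181 ∈ draft.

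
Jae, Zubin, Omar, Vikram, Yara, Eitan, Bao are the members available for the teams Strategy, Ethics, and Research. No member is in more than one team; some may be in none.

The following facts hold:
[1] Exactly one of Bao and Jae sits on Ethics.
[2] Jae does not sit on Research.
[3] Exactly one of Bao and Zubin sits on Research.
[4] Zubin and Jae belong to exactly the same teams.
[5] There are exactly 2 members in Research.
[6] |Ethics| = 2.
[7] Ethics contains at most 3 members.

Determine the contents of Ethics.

From (2): Jae ∉ Research.
(4): Zubin matches Jae: Zubin ∉ Research.
(3) (exactly one): Bao ∈ Research.
(1) (exactly one): Jae ∈ Ethics.
(4): Zubin matches Jae: Zubin ∉ Strategy.
(4): Zubin matches Jae: Zubin ∈ Ethics.
(6): Ethics already has 2, so the rest are out.

Ethics = {Jae, Zubin}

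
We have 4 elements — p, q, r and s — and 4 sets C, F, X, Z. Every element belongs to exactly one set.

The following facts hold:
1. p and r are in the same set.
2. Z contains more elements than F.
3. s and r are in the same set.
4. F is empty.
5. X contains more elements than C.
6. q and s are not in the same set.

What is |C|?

0

(4): F already has 0, so the rest are out.
Suppose p ∈ C: no assignment then satisfies all the clues, so p ∉ C.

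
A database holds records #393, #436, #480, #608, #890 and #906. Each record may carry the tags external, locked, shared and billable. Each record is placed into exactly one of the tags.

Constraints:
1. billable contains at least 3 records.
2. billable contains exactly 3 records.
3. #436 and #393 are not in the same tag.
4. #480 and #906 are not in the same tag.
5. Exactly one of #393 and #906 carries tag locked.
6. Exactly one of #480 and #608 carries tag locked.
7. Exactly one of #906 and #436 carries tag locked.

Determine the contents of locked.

locked = {#608, #906}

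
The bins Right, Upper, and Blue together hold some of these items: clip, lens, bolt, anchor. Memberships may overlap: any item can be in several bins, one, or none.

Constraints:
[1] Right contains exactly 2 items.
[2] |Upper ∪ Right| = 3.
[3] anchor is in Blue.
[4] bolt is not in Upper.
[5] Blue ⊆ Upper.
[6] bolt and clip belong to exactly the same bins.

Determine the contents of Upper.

Upper = {anchor}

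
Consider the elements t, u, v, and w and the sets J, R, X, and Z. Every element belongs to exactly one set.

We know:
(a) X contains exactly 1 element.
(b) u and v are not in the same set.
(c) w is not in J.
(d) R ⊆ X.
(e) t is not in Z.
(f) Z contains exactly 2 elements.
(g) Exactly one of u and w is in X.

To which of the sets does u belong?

u: X

From (c): w ∉ J.
From (e): t ∉ Z.
Suppose u ∈ J: no assignment then satisfies all the clues, so u ∉ J.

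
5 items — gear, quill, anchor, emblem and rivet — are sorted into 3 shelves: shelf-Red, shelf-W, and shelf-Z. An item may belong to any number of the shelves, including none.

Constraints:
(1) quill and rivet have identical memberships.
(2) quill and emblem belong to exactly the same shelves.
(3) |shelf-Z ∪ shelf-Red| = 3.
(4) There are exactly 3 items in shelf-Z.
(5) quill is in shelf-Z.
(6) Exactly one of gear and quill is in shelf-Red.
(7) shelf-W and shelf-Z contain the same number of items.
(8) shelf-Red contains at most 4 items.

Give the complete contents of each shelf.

From (5): quill ∈ shelf-Z.
(1): rivet matches quill: rivet ∈ shelf-Z.
(2): emblem matches quill: emblem ∈ shelf-Z.
(4): shelf-Z already has 3, so the rest are out.
Suppose gear ∈ shelf-Red: no assignment then satisfies all the clues, so gear ∉ shelf-Red.

shelf-Red = {emblem, quill, rivet}; shelf-W = {emblem, quill, rivet}; shelf-Z = {emblem, quill, rivet}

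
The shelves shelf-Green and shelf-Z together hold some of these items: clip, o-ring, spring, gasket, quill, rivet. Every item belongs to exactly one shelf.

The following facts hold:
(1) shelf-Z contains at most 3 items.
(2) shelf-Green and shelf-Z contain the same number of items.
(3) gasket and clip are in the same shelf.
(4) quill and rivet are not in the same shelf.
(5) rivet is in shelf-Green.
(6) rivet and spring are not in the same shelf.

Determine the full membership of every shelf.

shelf-Green = {clip, gasket, rivet}; shelf-Z = {o-ring, quill, spring}

From (5): rivet ∈ shelf-Green.
(4): quill ∉ shelf-Green.
(6): spring ∉ shelf-Green.
Only one shelf left: spring ∈ shelf-Z.
Only one shelf left: quill ∈ shelf-Z.
Suppose clip ∉ shelf-Green: no assignment then satisfies all the clues, so clip ∈ shelf-Green.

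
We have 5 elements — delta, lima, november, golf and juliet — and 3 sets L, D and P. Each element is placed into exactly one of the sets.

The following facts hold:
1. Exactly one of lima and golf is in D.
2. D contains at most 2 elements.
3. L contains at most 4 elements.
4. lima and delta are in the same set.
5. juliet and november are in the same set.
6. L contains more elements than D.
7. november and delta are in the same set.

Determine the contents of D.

D = {golf}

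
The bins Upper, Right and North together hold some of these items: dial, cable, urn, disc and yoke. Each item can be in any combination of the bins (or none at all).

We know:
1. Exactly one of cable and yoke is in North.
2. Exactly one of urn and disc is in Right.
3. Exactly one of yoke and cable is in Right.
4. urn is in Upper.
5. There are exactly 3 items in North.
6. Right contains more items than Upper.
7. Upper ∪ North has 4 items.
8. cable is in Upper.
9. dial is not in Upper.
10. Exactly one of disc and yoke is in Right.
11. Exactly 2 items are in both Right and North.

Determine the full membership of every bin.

From (4): urn ∈ Upper.
From (8): cable ∈ Upper.
From (9): dial ∉ Upper.
Suppose dial ∉ Right: no assignment then satisfies all the clues, so dial ∈ Right.

Upper = {cable, urn}; Right = {dial, urn, yoke}; North = {disc, urn, yoke}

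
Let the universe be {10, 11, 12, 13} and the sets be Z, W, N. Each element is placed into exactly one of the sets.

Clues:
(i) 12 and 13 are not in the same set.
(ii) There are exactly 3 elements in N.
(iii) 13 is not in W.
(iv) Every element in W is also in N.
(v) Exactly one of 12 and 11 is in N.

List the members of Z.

Z = {12}

From (iii): 13 ∉ W.
Suppose 10 ∈ Z: no assignment then satisfies all the clues, so 10 ∉ Z.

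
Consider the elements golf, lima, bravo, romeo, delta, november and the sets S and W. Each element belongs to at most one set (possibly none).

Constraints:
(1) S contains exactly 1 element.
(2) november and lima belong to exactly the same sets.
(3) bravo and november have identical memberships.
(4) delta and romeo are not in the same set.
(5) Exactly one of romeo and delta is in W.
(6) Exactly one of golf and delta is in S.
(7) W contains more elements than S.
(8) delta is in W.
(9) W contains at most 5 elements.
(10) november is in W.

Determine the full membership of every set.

S = {golf}; W = {bravo, delta, lima, november}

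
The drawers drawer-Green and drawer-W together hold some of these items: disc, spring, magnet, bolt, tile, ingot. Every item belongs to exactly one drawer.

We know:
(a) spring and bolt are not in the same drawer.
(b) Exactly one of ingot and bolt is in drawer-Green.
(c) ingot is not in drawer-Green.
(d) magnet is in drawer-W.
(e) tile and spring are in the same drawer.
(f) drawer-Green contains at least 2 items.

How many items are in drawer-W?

From (c): ingot ∉ drawer-Green.
From (d): magnet ∈ drawer-W.
(b) (exactly one): bolt ∈ drawer-Green.
Only one drawer left: ingot ∈ drawer-W.
(a): spring ∉ drawer-Green.
(e): tile matches spring: tile ∉ drawer-Green.
(f): only 2 candidates remain for drawer-Green, so all are in.
Only one drawer left: spring ∈ drawer-W.
Only one drawer left: tile ∈ drawer-W.

4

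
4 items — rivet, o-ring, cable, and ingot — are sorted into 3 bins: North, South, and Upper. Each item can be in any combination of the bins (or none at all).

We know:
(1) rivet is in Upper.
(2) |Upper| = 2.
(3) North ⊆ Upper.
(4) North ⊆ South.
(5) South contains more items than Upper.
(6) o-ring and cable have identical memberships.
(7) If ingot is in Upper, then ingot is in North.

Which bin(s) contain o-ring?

o-ring: South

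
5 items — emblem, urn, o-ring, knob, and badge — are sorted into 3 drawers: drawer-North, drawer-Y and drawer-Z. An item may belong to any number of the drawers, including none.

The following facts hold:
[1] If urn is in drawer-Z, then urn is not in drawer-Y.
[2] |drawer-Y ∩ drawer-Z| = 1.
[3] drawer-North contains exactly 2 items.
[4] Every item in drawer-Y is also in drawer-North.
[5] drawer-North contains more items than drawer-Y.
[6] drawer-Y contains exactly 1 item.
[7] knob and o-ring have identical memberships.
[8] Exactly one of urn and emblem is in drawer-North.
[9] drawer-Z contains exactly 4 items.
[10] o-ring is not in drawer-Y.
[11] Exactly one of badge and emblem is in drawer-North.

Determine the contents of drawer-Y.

drawer-Y = {badge}

From (10): o-ring ∉ drawer-Y.
(7): knob matches o-ring: knob ∉ drawer-Y.
Suppose emblem ∈ drawer-Y: no assignment then satisfies all the clues, so emblem ∉ drawer-Y.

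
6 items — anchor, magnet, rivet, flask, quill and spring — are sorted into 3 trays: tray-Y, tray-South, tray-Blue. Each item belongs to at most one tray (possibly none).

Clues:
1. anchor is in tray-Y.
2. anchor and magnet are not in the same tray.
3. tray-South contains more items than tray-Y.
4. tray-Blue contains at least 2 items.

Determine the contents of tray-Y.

tray-Y = {anchor}

From (1): anchor ∈ tray-Y.
(2): magnet ∉ tray-Y.
Suppose rivet ∈ tray-Y: no assignment then satisfies all the clues, so rivet ∉ tray-Y.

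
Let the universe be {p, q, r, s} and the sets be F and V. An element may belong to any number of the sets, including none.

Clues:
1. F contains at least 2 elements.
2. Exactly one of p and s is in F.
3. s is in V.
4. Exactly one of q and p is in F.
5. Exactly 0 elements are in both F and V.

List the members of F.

F = {p, r}

From (3): s ∈ V.
Suppose p ∉ F: no assignment then satisfies all the clues, so p ∈ F.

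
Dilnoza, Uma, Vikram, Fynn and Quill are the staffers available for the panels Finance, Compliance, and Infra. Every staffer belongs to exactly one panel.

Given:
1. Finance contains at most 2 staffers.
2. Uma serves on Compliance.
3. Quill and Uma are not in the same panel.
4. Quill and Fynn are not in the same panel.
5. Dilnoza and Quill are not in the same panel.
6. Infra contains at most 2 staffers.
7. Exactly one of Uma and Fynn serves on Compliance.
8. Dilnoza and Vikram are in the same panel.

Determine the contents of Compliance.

Compliance = {Dilnoza, Uma, Vikram}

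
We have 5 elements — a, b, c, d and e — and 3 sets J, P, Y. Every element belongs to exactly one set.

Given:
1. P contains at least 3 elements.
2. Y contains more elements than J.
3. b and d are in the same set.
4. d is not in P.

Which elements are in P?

From (4): d ∉ P.
(3): b matches d: b ∉ P.
(1): only 3 candidates remain for P, so all are in.

P = {a, c, e}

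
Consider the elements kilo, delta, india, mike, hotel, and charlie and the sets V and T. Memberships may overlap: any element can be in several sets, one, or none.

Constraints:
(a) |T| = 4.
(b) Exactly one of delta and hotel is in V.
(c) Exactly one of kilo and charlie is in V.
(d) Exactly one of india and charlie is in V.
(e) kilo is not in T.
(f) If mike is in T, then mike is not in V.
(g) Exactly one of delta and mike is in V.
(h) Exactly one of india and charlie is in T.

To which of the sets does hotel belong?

hotel: T

From (e): kilo ∉ T.
Suppose hotel ∈ V: no assignment then satisfies all the clues, so hotel ∉ V.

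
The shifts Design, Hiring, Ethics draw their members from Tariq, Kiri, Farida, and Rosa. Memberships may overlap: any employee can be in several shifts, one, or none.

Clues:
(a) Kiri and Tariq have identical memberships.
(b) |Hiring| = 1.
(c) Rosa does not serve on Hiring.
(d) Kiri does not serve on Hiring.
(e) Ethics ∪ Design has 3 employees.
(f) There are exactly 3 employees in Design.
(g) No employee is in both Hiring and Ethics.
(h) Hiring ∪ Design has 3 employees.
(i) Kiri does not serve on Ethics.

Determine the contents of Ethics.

From (c): Rosa ∉ Hiring.
From (d): Kiri ∉ Hiring.
From (i): Kiri ∉ Ethics.
(a): Tariq matches Kiri: Tariq ∉ Hiring.
(a): Tariq matches Kiri: Tariq ∉ Ethics.
(b): only 1 candidates remain for Hiring, so all are in.
(g) (disjoint): Farida ∉ Ethics.
Suppose Rosa ∈ Ethics: no assignment then satisfies all the clues, so Rosa ∉ Ethics.

Ethics = {}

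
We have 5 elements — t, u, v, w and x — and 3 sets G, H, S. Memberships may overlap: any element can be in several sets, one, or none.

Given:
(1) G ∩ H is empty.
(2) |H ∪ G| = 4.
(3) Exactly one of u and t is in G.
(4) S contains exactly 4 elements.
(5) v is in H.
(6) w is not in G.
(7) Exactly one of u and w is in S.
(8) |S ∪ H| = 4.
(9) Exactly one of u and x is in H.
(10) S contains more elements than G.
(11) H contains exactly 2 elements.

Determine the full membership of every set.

G = {t, x}; H = {u, v}; S = {t, u, v, x}

From (5): v ∈ H.
From (6): w ∉ G.
(1) (disjoint): v ∉ G.
Suppose t ∉ G: no assignment then satisfies all the clues, so t ∈ G.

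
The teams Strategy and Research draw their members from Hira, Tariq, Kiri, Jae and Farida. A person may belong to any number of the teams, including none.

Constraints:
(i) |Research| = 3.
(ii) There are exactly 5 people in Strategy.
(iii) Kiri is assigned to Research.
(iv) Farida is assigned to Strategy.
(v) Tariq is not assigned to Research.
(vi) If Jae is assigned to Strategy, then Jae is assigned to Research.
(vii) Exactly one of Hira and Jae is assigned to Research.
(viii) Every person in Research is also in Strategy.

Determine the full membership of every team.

Strategy = {Farida, Hira, Jae, Kiri, Tariq}; Research = {Farida, Jae, Kiri}

From (iii): Kiri ∈ Research.
From (iv): Farida ∈ Strategy.
From (v): Tariq ∉ Research.
(ii): only 5 candidates remain for Strategy, so all are in.
(vi): Jae ∈ Research.
(vii) (exactly one): Hira ∉ Research.
(i): only 3 candidates remain for Research, so all are in.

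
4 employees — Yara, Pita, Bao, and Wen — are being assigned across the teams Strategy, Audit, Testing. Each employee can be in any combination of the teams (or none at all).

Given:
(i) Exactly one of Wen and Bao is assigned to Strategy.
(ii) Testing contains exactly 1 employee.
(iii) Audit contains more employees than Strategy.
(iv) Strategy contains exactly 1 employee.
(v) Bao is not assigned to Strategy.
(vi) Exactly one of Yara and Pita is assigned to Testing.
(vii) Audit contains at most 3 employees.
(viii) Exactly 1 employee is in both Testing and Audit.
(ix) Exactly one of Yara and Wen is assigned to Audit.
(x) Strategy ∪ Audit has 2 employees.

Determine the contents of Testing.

Testing = {Pita}

From (v): Bao ∉ Strategy.
(i) (exactly one): Wen ∈ Strategy.
(iv): Strategy already has 1, so the rest are out.
Suppose Yara ∈ Testing: no assignment then satisfies all the clues, so Yara ∉ Testing.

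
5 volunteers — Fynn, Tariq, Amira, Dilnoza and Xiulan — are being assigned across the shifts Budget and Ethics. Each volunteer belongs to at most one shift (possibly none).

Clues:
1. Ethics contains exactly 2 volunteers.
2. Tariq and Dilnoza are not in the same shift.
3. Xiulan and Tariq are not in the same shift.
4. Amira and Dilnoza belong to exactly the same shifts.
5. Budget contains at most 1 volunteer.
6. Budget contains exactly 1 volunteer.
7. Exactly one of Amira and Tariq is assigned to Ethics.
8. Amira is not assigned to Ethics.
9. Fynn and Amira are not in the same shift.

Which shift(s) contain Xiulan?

Xiulan: Budget

From (8): Amira ∉ Ethics.
(4): Dilnoza matches Amira: Dilnoza ∉ Ethics.
(7) (exactly one): Tariq ∈ Ethics.
(3): Xiulan ∉ Ethics.
(1): only 2 candidates remain for Ethics, so all are in.
Suppose Xiulan ∉ Budget: no assignment then satisfies all the clues, so Xiulan ∈ Budget.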